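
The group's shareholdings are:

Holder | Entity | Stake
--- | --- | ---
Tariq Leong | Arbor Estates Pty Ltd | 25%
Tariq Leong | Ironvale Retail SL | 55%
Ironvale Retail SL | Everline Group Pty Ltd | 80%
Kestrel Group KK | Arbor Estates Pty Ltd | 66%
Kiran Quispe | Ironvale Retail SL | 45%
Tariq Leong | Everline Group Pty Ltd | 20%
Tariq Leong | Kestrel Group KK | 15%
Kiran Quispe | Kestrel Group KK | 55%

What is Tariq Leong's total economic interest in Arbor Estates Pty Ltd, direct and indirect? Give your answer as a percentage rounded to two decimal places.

Tariq reaches Arbor along 2 paths.
Direct stake: 25% = 25%.
Via Kestrel: 15% × 66% = 9.9%.
Total: 25% + 9.9% = 34.9%.
Rounded: 34.90%.

34.90%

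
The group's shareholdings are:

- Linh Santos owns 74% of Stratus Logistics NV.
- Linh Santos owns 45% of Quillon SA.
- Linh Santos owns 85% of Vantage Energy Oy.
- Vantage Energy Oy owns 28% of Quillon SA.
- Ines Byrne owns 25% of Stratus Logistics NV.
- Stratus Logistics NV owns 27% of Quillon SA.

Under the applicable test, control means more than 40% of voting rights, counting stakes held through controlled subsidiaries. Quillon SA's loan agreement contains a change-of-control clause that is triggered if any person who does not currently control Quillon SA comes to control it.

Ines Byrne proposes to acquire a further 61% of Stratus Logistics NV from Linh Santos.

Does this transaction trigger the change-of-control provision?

The purchase adds only to Ines's holdings (Linh's stake shrinks), so Ines is the only person who could newly come to control Quillon.
Ines's largest direct stake is 25% in Stratus, which does not meet the threshold, so Ines controls no company.
Neither Ines nor any entity Ines controls holds any voting interest in Quillon.
So before the transaction, Ines does not control Quillon.
After the purchase, Ines's direct stake in Stratus rises to 25% + 61% = 86%, and Linh's stake falls to 13%.
Ines holds 86% of Stratus, so Ines controls Stratus.
After the transaction, Ines's side holds 27% of Quillon, not > 40%, so Ines still does not control Quillon.
No new person acquires control, so the clause is not triggered.

No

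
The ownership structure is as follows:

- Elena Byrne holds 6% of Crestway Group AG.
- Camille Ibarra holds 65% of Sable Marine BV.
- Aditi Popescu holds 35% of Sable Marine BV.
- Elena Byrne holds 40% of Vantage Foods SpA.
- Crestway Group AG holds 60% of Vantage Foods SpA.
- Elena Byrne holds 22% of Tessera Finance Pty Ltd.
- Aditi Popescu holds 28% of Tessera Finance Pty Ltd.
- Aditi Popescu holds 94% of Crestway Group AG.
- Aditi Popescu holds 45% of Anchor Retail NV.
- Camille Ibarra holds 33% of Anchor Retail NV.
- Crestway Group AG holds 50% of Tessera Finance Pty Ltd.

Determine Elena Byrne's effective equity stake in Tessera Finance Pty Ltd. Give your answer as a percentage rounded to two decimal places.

25.00%

Elena reaches Tessera along 2 paths.
Via Crestway: 6% × 50% = 3%.
Direct stake: 22% = 22%.
Total: 3% + 22% = 25%.
Rounded: 25.00%.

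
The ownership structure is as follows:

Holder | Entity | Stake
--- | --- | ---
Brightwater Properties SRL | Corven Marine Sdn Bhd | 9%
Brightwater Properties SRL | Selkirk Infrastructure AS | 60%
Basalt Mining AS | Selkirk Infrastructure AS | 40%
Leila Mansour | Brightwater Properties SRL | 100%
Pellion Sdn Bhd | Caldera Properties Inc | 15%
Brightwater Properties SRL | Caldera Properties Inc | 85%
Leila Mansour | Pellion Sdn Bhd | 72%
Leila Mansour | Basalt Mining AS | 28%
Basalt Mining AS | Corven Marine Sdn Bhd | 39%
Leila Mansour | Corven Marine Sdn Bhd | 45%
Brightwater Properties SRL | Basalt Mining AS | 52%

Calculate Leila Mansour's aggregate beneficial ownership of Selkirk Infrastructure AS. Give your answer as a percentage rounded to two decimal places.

92.00%

Leila reaches Selkirk along 3 paths.
Via Brightwater → Basalt: 100% × 52% × 40% = 20.8%.
Via Basalt: 28% × 40% = 11.2%.
Via Brightwater: 100% × 60% = 60%.
Total: 20.8% + 11.2% + 60% = 92%.
Rounded: 92.00%.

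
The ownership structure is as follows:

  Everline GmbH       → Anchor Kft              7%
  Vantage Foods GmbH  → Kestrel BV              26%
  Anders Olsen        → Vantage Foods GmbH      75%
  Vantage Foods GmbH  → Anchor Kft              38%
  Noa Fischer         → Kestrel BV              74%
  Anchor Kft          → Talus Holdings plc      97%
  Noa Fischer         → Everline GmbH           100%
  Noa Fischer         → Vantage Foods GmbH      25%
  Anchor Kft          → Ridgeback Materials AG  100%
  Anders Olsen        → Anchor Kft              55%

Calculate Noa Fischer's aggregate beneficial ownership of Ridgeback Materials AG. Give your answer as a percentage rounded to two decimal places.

Noa reaches Ridgeback along 2 paths.
Via Vantage → Anchor: 25% × 38% × 100% = 9.5%.
Via Everline → Anchor: 100% × 7% × 100% = 7%.
Total: 9.5% + 7% = 16.5%.
Rounded: 16.50%.

16.50%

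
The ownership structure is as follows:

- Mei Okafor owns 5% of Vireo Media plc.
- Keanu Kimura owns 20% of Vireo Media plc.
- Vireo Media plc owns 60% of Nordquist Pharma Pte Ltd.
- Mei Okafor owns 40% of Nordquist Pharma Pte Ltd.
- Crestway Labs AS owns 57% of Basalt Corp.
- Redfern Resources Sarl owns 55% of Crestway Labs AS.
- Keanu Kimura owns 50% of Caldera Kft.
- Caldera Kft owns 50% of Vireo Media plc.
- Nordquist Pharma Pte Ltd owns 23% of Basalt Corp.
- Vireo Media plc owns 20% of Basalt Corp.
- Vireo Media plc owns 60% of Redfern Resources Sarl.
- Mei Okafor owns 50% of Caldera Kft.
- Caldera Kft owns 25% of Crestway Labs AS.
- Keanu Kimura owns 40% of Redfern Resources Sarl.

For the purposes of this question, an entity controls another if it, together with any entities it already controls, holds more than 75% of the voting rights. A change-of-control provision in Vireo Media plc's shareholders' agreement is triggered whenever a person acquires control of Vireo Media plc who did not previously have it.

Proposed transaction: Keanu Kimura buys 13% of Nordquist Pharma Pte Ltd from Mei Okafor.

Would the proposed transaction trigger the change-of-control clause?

No

The purchase adds only to Keanu's holdings (Mei's stake shrinks), so Keanu is the only person who could newly come to control Vireo.
Keanu's largest direct stake is 50% in Caldera, which does not meet the threshold, so Keanu controls no company.
In Vireo, Keanu's side holds only 20%, not > 75%.
So before the transaction, Keanu does not control Vireo.
After the purchase, Keanu holds 13% of Nordquist directly, and Mei's stake falls to 27%.
Keanu's side now holds 13% of Nordquist, not > 75%, so Keanu still does not control Nordquist.
After the transaction, Keanu's side holds 20% of Vireo, not > 75%, so Keanu still does not control Vireo.
No new person acquires control, so the clause is not triggered.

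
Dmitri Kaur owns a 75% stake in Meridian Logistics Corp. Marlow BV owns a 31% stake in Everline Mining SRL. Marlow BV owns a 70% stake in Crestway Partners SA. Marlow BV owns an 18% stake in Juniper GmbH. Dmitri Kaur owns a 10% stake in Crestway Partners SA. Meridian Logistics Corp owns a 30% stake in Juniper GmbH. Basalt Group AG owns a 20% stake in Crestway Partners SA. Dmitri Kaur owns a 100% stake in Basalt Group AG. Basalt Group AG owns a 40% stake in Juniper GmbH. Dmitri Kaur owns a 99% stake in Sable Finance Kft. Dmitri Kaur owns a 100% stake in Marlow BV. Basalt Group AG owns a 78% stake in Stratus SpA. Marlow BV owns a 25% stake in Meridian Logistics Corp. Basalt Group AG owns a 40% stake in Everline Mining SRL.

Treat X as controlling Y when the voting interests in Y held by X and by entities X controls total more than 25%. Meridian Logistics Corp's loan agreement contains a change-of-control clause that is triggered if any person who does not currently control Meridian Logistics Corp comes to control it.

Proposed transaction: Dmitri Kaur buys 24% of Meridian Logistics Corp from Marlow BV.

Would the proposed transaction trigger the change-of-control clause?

The purchase adds only to Dmitri's holdings (Marlow's stake shrinks), so Dmitri is the only person who could newly come to control Meridian.
Dmitri holds 100% of Marlow, so Dmitri controls Marlow.
Marlow and Dmitri together hold 25% + 75% = 100% of Meridian, so Dmitri controls Meridian.
So Dmitri already controls Meridian before the transaction.
After the purchase, Dmitri's direct stake in Meridian rises to 75% + 24% = 99%, and Marlow's stake falls to 1%.
Dmitri controlled Meridian already, so this is not a new person acquiring control; every other person's position is unchanged or reduced.
No new person acquires control, so the clause is not triggered.

No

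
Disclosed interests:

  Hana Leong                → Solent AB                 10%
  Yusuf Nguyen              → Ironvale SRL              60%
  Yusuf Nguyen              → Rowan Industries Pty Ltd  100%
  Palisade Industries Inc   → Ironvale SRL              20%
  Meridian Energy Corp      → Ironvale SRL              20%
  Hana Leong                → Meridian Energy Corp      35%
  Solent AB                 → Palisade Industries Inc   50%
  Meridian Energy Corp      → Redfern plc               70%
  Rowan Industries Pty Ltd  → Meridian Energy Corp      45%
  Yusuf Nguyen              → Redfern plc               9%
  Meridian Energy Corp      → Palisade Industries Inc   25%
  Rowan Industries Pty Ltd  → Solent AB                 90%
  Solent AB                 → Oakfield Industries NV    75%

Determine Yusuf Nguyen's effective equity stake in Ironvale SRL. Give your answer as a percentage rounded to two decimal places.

Yusuf reaches Ironvale along 4 paths.
Via Rowan → Meridian: 100% × 45% × 20% = 9%.
Direct stake: 60% = 60%.
Via Rowan → Solent → Palisade: 100% × 90% × 50% × 20% = 9%.
Via Rowan → Meridian → Palisade: 100% × 45% × 25% × 20% = 2.25%.
Total: 9% + 60% + 9% + 2.25% = 80.25%.

80.25%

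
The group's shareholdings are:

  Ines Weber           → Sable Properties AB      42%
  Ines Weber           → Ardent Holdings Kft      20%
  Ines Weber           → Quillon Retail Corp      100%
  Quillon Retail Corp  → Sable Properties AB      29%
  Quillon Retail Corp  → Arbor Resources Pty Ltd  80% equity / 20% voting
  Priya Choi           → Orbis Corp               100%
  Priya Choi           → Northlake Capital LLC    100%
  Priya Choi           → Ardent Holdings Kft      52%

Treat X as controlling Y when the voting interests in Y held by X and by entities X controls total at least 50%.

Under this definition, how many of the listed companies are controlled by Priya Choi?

3

Priya holds 100% of Orbis, so Priya controls Orbis.
Priya holds 52% of Ardent, so Priya controls Ardent.
Priya holds 100% of Northlake, so Priya controls Northlake.
No other company's threshold is met.
Priya controls 3 companies.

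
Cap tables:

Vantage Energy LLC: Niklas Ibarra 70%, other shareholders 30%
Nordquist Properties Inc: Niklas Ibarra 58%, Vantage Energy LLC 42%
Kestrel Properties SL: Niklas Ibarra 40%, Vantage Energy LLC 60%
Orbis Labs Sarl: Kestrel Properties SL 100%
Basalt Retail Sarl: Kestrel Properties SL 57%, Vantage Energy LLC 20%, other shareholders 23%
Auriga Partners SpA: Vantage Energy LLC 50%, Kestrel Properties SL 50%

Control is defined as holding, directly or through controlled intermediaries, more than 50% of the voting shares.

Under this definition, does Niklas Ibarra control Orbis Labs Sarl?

Yes

Niklas holds 70% of Vantage, so Niklas controls Vantage.
Niklas and Vantage together hold 40% + 60% = 100% of Kestrel, so Niklas controls Kestrel.
Kestrel holds 100% of Orbis, so Niklas controls Orbis.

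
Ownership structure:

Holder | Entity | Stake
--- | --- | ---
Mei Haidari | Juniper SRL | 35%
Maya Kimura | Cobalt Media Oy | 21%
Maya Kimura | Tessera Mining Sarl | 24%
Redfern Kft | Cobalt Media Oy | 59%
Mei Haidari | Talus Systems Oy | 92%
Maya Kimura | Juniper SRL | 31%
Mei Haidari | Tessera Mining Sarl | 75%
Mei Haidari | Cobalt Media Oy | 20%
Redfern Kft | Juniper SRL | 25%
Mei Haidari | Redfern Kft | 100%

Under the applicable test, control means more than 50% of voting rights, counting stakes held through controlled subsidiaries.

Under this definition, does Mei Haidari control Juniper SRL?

Mei holds 100% of Redfern, so Mei controls Redfern.
Mei and Redfern together hold 35% + 25% = 60% of Juniper, so Mei controls Juniper.

Yes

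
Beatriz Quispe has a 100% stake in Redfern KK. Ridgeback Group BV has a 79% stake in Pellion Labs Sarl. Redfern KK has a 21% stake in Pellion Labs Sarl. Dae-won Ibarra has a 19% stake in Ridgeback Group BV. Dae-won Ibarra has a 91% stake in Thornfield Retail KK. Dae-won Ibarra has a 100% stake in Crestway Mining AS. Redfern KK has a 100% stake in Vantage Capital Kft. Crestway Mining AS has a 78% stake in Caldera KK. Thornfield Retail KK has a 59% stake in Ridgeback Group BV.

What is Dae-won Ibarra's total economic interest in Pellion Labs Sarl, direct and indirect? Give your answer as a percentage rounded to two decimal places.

57.43%

Dae-won reaches Pellion along 2 paths.
Via Thornfield → Ridgeback: 91% × 59% × 79% = 42.4151%.
Via Ridgeback: 19% × 79% = 15.01%.
Total: 42.4151% + 15.01% = 57.4251%.
Rounded: 57.43%.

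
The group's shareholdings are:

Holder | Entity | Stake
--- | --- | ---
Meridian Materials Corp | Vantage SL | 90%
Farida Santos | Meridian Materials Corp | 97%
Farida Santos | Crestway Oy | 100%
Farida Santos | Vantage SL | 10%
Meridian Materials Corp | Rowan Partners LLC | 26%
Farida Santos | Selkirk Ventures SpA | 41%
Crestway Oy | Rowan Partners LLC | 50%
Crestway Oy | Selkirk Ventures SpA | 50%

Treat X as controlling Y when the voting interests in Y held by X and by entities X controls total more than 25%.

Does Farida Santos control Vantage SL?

Farida holds 97% of Meridian, so Farida controls Meridian.
Farida and Meridian together hold 10% + 90% = 100% of Vantage, so Farida controls Vantage.

Yes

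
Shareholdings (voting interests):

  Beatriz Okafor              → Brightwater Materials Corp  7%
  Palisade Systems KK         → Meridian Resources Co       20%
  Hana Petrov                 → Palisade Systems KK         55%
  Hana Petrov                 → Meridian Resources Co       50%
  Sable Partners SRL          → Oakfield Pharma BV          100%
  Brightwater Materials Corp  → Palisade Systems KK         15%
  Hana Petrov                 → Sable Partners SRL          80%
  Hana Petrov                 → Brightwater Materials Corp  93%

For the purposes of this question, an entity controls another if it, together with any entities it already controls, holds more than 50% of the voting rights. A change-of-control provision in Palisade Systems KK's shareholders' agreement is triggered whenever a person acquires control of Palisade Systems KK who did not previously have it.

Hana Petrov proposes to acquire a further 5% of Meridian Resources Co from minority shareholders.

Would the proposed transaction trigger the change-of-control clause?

No

The purchase changes only Hana's holdings, so Hana is the only person who could newly come to control Palisade.
Hana holds 93% of Brightwater, so Hana controls Brightwater.
Hana and Brightwater together hold 55% + 15% = 70% of Palisade, so Hana controls Palisade.
So Hana already controls Palisade before the transaction.
After the purchase, Hana's direct stake in Meridian rises to 50% + 5% = 55%.
Hana controlled Palisade already, so this is not a new person acquiring control; every other person's position is unchanged or reduced.
No new person acquires control, so the clause is not triggered.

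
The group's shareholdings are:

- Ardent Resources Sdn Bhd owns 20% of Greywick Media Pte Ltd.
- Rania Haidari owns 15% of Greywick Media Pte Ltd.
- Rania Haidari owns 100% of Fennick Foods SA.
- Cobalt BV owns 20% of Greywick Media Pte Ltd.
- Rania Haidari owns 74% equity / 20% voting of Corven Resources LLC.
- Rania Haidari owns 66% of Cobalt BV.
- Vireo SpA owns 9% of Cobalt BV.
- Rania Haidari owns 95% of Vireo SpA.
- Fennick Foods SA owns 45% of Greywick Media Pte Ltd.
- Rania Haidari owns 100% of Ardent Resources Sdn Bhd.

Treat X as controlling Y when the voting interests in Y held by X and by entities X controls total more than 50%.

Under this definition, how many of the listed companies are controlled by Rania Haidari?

5

Rania holds 95% of Vireo, so Rania controls Vireo.
Rania holds 100% of Fennick, so Rania controls Fennick.
Rania and Vireo together hold 66% + 9% = 75% of Cobalt, so Rania controls Cobalt.
Rania holds 100% of Ardent, so Rania controls Ardent.
Cobalt and Rania and Fennick and Ardent together hold 20% + 15% + 45% + 20% = 100% of Greywick, so Rania controls Greywick.
No other company's threshold is met.
Rania controls 5 companies.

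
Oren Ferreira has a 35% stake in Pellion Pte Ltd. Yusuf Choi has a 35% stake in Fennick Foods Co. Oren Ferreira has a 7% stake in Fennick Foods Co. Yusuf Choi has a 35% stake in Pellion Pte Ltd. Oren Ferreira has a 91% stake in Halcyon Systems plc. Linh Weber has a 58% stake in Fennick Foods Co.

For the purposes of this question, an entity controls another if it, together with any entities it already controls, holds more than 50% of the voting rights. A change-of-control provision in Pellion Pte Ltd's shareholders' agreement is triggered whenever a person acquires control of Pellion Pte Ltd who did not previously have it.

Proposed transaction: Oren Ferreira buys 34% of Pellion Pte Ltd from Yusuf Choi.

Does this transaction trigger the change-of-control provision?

The purchase adds only to Oren's holdings (Yusuf's stake shrinks), so Oren is the only person who could newly come to control Pellion.
Oren holds 91% of Halcyon, so Oren controls Halcyon.
In Pellion, Oren's side holds only 35%, not > 50%.
So before the transaction, Oren does not control Pellion.
After the purchase, Oren's direct stake in Pellion rises to 35% + 34% = 69%, and Yusuf's stake falls to 1%.
Oren holds 69% of Pellion, so Oren controls Pellion.
Oren did not control Pellion before and does after, so the clause is triggered.

Yes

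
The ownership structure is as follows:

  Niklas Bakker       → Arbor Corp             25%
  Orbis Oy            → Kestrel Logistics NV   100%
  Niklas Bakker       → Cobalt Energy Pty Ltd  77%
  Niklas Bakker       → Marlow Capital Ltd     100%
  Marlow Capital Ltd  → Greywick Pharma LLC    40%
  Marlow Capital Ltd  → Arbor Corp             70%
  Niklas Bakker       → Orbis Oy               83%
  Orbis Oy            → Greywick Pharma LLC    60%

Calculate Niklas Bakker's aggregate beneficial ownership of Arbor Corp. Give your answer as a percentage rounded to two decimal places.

95.00%

Niklas reaches Arbor along 2 paths.
Direct stake: 25% = 25%.
Via Marlow: 100% × 70% = 70%.
Total: 25% + 70% = 95%.
Rounded: 95.00%.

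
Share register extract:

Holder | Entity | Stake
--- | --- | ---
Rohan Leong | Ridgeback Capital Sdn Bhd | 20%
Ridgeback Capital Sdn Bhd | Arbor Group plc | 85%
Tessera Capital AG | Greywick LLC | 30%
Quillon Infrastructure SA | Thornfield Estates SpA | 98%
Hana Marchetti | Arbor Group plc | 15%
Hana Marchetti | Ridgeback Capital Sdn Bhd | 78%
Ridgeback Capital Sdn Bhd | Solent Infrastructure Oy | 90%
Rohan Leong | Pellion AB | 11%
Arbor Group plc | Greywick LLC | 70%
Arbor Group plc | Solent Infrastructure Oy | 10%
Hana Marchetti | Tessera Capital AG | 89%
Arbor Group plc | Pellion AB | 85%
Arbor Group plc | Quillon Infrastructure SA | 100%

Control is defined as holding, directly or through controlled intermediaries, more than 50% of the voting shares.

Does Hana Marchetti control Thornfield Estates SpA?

Yes

Hana holds 78% of Ridgeback, so Hana controls Ridgeback.
Ridgeback and Hana together hold 85% + 15% = 100% of Arbor, so Hana controls Arbor.
Arbor holds 100% of Quillon, so Hana controls Quillon.
Quillon holds 98% of Thornfield, so Hana controls Thornfield.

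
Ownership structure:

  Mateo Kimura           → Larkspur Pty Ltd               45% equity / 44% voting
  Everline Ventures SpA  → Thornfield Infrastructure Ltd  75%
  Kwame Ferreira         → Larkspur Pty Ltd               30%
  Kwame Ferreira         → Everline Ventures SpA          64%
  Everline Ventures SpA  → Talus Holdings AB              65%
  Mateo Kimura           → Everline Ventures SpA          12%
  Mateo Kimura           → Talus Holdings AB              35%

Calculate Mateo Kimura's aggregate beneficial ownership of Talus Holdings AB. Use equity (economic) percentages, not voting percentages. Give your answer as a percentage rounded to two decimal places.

42.80%

Mateo reaches Talus along 2 paths.
Direct stake: 35% = 35%.
Via Everline: 12% × 65% = 7.8%.
Total: 35% + 7.8% = 42.8%.
Rounded: 42.80%.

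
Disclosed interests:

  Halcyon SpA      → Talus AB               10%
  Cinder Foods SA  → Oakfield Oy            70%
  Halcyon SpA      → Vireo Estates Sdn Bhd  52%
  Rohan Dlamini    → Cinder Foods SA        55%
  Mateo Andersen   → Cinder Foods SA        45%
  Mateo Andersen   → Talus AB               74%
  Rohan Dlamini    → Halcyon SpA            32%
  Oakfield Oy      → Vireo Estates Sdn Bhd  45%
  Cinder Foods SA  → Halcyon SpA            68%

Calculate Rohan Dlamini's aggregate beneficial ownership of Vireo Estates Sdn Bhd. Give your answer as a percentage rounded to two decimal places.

53.41%

Rohan reaches Vireo along 3 paths.
Via Cinder → Oakfield: 55% × 70% × 45% = 17.325%.
Via Cinder → Halcyon: 55% × 68% × 52% = 19.448%.
Via Halcyon: 32% × 52% = 16.64%.
Total: 17.325% + 19.448% + 16.64% = 53.413%.
Rounded: 53.41%.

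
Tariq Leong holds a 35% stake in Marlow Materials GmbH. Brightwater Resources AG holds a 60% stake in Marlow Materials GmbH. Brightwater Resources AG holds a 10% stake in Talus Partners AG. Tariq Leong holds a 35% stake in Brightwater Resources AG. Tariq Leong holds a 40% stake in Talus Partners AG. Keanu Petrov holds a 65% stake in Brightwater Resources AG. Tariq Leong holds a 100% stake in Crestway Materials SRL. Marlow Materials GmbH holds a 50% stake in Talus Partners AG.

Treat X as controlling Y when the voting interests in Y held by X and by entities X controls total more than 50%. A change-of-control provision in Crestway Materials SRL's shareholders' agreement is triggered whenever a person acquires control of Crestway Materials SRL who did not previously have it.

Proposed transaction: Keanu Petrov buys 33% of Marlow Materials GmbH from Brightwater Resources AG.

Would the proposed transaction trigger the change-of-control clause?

No

The purchase adds only to Keanu's holdings (Brightwater's stake shrinks), so Keanu is the only person who could newly come to control Crestway.
Keanu holds 65% of Brightwater, so Keanu controls Brightwater.
Brightwater holds 60% of Marlow, so Keanu controls Marlow.
Marlow and Brightwater together hold 50% + 10% = 60% of Talus, so Keanu controls Talus.
Neither Keanu nor any entity Keanu controls holds any voting interest in Crestway.
So before the transaction, Keanu does not control Crestway.
After the purchase, Keanu holds 33% of Marlow directly, and Brightwater's stake falls to 27%.
Brightwater and Keanu together hold 27% + 33% = 60% of Marlow, so Keanu controls Marlow.
After the transaction, neither Keanu nor any entity Keanu controls holds a voting interest in Crestway, so Keanu still does not control it.
No new person acquires control, so the clause is not triggered.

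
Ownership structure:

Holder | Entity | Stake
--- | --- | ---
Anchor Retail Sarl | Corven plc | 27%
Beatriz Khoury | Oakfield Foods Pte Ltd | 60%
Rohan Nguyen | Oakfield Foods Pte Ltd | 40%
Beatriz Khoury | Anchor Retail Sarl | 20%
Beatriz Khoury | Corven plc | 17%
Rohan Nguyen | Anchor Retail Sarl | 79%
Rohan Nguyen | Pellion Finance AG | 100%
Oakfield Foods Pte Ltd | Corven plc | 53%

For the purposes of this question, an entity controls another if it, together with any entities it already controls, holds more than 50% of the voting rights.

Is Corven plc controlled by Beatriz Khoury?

Yes

Beatriz holds 60% of Oakfield, so Beatriz controls Oakfield.
Beatriz and Oakfield together hold 17% + 53% = 70% of Corven, so Beatriz controls Corven.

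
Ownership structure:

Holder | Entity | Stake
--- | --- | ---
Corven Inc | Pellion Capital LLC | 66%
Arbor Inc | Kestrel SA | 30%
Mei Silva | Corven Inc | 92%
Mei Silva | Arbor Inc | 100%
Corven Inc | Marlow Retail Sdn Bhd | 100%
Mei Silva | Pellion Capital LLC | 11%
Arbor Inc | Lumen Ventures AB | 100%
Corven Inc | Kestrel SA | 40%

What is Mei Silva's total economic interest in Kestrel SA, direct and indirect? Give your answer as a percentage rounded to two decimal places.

66.80%

Mei reaches Kestrel along 2 paths.
Via Arbor: 100% × 30% = 30%.
Via Corven: 92% × 40% = 36.8%.
Total: 30% + 36.8% = 66.8%.
Rounded: 66.80%.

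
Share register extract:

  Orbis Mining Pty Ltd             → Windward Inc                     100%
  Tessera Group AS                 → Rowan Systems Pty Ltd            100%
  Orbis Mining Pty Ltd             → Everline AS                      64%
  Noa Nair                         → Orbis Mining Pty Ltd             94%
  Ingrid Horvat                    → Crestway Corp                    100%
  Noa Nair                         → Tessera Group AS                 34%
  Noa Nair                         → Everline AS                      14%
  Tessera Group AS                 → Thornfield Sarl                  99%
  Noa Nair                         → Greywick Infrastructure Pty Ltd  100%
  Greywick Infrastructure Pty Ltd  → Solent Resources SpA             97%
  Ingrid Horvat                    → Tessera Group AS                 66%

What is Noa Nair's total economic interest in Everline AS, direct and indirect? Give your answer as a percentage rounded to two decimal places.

Noa reaches Everline along 2 paths.
Direct stake: 14% = 14%.
Via Orbis: 94% × 64% = 60.16%.
Total: 14% + 60.16% = 74.16%.

74.16%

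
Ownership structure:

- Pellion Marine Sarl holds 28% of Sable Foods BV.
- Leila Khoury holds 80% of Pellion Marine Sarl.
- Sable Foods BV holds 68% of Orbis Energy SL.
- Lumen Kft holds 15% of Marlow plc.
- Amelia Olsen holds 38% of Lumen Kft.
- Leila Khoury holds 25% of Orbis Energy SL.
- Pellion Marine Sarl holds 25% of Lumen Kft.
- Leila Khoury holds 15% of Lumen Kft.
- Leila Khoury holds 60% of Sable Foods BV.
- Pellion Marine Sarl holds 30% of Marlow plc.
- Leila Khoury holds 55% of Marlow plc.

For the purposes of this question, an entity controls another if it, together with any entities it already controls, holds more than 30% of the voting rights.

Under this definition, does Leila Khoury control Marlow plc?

Yes

Leila holds 80% of Pellion, so Leila controls Pellion.
Pellion and Leila together hold 25% + 15% = 40% of Lumen, so Leila controls Lumen.
Pellion and Leila and Lumen together hold 30% + 55% + 15% = 100% of Marlow, so Leila controls Marlow.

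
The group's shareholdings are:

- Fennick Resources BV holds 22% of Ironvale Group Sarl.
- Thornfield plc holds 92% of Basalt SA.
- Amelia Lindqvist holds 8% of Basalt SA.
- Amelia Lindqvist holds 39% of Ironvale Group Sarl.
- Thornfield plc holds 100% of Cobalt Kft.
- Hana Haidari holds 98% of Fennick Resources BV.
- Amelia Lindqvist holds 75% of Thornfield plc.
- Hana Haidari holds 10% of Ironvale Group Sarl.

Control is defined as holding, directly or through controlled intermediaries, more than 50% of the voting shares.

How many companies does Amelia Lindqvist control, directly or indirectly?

Amelia holds 75% of Thornfield, so Amelia controls Thornfield.
Amelia and Thornfield together hold 8% + 92% = 100% of Basalt, so Amelia controls Basalt.
Thornfield holds 100% of Cobalt, so Amelia controls Cobalt.
No other company's threshold is met.
Amelia controls 3 companies.

3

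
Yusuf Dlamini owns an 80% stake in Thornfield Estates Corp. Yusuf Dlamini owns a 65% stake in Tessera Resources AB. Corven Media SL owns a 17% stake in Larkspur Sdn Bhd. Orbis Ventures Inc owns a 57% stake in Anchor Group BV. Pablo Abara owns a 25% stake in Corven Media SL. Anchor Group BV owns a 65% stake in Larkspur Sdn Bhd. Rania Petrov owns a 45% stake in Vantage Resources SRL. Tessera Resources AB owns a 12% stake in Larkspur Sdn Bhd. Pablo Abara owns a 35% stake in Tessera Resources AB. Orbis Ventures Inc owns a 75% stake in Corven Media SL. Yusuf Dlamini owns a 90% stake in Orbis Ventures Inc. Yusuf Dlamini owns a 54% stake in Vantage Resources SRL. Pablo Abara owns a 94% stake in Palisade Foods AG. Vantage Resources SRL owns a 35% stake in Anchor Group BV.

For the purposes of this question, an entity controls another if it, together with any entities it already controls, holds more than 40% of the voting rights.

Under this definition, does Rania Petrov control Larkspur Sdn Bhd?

No

Rania holds 45% of Vantage, so Rania controls Vantage.
Neither Rania nor any entity Rania controls holds any voting interest in Larkspur.
So Rania does not control Larkspur.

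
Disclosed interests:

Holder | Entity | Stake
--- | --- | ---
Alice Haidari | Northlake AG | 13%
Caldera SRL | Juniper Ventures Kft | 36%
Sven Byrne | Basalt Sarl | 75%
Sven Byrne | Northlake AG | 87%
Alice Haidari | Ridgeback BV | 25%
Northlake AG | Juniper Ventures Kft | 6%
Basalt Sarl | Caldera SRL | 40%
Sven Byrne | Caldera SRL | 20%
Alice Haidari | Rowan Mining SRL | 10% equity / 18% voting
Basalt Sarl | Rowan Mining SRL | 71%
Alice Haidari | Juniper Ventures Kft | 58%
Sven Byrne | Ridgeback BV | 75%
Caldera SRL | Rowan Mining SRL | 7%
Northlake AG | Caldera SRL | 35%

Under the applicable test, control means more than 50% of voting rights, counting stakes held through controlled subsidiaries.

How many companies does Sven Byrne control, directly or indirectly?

Sven holds 75% of Basalt, so Sven controls Basalt.
Sven holds 87% of Northlake, so Sven controls Northlake.
Basalt and Sven and Northlake together hold 40% + 20% + 35% = 95% of Caldera, so Sven controls Caldera.
Sven holds 75% of Ridgeback, so Sven controls Ridgeback.
Basalt and Caldera together hold 71% + 7% = 78% of Rowan, so Sven controls Rowan.
No other company's threshold is met.
Sven controls 5 companies.

5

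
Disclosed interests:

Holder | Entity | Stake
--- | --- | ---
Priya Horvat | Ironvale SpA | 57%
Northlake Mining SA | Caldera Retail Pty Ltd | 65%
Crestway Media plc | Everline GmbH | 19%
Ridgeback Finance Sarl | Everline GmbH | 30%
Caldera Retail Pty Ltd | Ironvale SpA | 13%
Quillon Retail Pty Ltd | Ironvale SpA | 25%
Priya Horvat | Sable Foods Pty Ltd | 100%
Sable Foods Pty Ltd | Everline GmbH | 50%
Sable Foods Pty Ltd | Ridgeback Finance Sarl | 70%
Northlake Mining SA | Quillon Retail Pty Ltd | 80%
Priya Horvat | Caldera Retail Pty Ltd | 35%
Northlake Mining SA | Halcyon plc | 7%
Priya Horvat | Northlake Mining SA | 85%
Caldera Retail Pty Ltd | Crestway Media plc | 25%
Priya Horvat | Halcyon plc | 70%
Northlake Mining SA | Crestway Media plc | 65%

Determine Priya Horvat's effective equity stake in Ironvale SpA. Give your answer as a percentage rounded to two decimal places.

85.73%

Priya reaches Ironvale along 4 paths.
Via Northlake → Quillon: 85% × 80% × 25% = 17%.
Direct stake: 57% = 57%.
Via Northlake → Caldera: 85% × 65% × 13% = 7.1825%.
Via Caldera: 35% × 13% = 4.55%.
Total: 17% + 57% + 7.1825% + 4.55% = 85.7325%.
Rounded: 85.73%.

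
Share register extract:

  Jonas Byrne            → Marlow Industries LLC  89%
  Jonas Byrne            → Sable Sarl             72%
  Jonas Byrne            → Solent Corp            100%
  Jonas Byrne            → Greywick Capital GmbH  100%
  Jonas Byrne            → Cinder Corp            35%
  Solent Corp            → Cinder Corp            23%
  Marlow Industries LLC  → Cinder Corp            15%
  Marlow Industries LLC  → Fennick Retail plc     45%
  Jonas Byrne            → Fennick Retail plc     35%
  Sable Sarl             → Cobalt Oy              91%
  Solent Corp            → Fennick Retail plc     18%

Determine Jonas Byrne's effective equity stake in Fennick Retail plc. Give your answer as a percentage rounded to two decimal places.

Jonas reaches Fennick along 3 paths.
Via Marlow: 89% × 45% = 40.05%.
Direct stake: 35% = 35%.
Via Solent: 100% × 18% = 18%.
Total: 40.05% + 35% + 18% = 93.05%.

93.05%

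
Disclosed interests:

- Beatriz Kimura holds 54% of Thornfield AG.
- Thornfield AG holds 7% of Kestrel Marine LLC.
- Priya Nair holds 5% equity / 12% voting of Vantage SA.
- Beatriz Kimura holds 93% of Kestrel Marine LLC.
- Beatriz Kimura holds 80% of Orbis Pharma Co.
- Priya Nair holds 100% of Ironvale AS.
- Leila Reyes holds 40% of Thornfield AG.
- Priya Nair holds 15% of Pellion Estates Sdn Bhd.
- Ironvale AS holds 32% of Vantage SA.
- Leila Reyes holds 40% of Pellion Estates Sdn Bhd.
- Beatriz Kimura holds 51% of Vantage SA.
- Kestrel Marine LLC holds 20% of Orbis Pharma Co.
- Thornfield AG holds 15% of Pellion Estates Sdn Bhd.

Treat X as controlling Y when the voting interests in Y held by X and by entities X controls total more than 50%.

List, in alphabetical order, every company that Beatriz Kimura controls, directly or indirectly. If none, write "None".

Kestrel Marine LLC, Orbis Pharma Co, Thornfield AG, Vantage SA

Beatriz holds 54% of Thornfield, so Beatriz controls Thornfield.
Beatriz and Thornfield together hold 93% + 7% = 100% of Kestrel, so Beatriz controls Kestrel.
Kestrel and Beatriz together hold 20% + 80% = 100% of Orbis, so Beatriz controls Orbis.
Beatriz holds 51% of Vantage, so Beatriz controls Vantage.
No other company's threshold is met.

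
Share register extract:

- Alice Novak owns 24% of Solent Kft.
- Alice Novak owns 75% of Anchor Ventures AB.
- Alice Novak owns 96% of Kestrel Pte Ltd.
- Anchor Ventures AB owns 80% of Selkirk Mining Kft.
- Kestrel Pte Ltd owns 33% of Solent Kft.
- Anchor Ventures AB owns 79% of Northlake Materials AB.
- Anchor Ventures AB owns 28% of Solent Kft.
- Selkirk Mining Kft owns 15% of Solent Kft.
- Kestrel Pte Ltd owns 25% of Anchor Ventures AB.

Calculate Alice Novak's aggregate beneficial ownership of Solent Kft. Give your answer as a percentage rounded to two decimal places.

95.28%

Alice reaches Solent along 6 paths.
Via Kestrel: 96% × 33% = 31.68%.
Via Kestrel → Anchor → Selkirk: 96% × 25% × 80% × 15% = 2.88%.
Via Anchor → Selkirk: 75% × 80% × 15% = 9%.
Via Kestrel → Anchor: 96% × 25% × 28% = 6.72%.
Via Anchor: 75% × 28% = 21%.
Direct stake: 24% = 24%.
Total: 31.68% + 2.88% + 9% + 6.72% + 21% + 24% = 95.28%.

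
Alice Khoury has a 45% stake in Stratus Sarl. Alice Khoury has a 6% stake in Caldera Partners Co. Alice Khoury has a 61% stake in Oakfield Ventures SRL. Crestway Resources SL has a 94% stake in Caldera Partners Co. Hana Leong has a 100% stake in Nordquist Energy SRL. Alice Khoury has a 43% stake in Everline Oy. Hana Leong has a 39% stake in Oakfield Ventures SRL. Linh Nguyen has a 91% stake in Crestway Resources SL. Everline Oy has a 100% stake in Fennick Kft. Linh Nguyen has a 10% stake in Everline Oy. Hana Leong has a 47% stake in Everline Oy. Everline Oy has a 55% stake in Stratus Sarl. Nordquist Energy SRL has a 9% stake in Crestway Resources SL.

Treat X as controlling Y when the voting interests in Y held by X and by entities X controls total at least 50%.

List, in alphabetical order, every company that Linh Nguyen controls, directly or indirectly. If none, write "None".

Linh holds 91% of Crestway, so Linh controls Crestway.
Crestway holds 94% of Caldera, so Linh controls Caldera.
No other company's threshold is met.

Caldera Partners Co, Crestway Resources SL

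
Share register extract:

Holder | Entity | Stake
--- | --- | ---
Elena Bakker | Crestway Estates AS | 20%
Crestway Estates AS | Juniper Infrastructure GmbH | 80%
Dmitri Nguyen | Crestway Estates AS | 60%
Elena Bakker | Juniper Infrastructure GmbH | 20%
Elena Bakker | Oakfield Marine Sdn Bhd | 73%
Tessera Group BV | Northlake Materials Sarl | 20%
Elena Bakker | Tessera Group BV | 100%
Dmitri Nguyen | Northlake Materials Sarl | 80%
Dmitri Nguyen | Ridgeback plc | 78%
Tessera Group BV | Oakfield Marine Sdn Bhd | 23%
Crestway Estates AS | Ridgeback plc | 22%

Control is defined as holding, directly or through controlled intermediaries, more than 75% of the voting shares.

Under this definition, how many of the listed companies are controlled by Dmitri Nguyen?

Dmitri holds 80% of Northlake, so Dmitri controls Northlake.
Dmitri holds 78% of Ridgeback, so Dmitri controls Ridgeback.
No other company's threshold is met.
Dmitri controls 2 companies.

2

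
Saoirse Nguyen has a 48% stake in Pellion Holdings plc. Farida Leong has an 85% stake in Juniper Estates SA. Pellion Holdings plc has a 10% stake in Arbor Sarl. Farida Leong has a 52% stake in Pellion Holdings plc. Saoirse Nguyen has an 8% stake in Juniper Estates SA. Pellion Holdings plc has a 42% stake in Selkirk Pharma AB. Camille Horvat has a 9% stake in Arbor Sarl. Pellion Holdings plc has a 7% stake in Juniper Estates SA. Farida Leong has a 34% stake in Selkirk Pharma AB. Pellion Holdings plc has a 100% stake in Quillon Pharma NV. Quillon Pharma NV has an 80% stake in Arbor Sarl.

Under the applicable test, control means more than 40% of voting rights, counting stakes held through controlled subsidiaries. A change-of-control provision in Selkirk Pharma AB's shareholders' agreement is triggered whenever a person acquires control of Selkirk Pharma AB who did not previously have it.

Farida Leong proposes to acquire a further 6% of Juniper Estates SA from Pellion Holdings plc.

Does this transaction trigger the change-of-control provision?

The purchase adds only to Farida's holdings (Pellion's stake shrinks), so Farida is the only person who could newly come to control Selkirk.
Farida holds 52% of Pellion, so Farida controls Pellion.
Farida and Pellion together hold 34% + 42% = 76% of Selkirk, so Farida controls Selkirk.
So Farida already controls Selkirk before the transaction.
After the purchase, Farida's direct stake in Juniper rises to 85% + 6% = 91%, and Pellion's stake falls to 1%.
Farida controlled Selkirk already, so this is not a new person acquiring control; every other person's position is unchanged or reduced.
No new person acquires control, so the clause is not triggered.

No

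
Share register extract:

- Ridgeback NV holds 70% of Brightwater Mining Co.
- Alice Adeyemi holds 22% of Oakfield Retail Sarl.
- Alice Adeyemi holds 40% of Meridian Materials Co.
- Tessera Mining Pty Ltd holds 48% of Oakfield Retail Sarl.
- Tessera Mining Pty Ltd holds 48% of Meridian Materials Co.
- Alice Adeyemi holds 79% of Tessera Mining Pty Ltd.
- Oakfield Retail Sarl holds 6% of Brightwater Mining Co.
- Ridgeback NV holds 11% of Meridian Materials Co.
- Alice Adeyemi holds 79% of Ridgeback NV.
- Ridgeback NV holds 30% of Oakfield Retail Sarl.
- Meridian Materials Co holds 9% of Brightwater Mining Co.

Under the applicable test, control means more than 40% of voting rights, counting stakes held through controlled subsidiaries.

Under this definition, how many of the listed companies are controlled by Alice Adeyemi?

Alice holds 79% of Tessera, so Alice controls Tessera.
Alice holds 79% of Ridgeback, so Alice controls Ridgeback.
Ridgeback and Tessera and Alice together hold 30% + 48% + 22% = 100% of Oakfield, so Alice controls Oakfield.
Tessera and Alice and Ridgeback together hold 48% + 40% + 11% = 99% of Meridian, so Alice controls Meridian.
Oakfield and Ridgeback and Meridian together hold 6% + 70% + 9% = 85% of Brightwater, so Alice controls Brightwater.
Alice controls 5 companies.

5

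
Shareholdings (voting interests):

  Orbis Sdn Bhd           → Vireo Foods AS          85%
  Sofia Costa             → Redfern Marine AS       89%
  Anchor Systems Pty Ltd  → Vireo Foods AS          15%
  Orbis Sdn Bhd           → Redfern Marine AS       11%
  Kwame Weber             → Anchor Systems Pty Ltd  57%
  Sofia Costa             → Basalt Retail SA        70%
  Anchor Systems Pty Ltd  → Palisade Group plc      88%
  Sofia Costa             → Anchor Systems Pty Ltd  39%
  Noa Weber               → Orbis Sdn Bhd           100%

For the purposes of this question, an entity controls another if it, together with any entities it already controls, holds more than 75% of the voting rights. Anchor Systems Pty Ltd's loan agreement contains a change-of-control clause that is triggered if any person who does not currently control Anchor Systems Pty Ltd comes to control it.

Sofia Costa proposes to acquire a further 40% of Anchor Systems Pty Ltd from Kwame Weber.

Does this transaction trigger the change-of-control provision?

The purchase adds only to Sofia's holdings (Kwame's stake shrinks), so Sofia is the only person who could newly come to control Anchor.
Sofia holds 89% of Redfern, so Sofia controls Redfern.
In Anchor, Sofia's side holds only 39%, not > 75%.
So before the transaction, Sofia does not control Anchor.
After the purchase, Sofia's direct stake in Anchor rises to 39% + 40% = 79%, and Kwame's stake falls to 17%.
Sofia holds 79% of Anchor, so Sofia controls Anchor.
Sofia did not control Anchor before and does after, so the clause is triggered.

Yes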